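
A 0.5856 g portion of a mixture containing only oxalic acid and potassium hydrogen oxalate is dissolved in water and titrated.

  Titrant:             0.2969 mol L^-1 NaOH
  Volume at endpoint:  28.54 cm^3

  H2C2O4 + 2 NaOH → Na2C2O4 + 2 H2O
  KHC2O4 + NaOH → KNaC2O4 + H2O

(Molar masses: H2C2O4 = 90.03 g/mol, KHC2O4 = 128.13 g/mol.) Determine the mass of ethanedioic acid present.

0.2709 g

n(NaOH) = 0.02854 × 0.2969 = 8.474 × 10^-3 mol
Let x = n(H2C2O4), y = n(KHC2O4).
Titrant: 2x + 1y = 8.474 × 10^-3;  mass: 90.03x + 128.13y = 0.5856
Solving, x = 3.009 × 10^-3 mol, y = 2.456 × 10^-3 mol
mass of H2C2O4 = 3.009 × 10^-3 × 90.03 = 0.2709 g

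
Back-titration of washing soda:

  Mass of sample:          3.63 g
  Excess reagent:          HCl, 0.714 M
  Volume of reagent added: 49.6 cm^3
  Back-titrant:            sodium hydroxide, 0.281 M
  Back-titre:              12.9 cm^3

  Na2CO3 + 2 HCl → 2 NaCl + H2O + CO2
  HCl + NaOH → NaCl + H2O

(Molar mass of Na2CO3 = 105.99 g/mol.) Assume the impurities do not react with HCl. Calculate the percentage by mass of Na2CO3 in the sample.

46.4 %

n(HCl) added = 0.0496 × 0.714 = 0.0354 mol
n(NaOH) used in back-titration = 0.0129 × 0.281 = 3.62 × 10^-3 mol
n(HCl) left over = 3.62 × 10^-3 mol (1:1 ratio)
n(HCl) consumed by analyte = 0.0354 − 3.62 × 10^-3 = 0.0318 mol
From the 1:2 ratio, n(Na2CO3) = 1/2 × 0.0318 = 0.0159 mol
mass of Na2CO3 = 0.0159 × 105.99 = 1.68 g
% Na2CO3 = 1.68 / 3.63 × 100 = 46.4 %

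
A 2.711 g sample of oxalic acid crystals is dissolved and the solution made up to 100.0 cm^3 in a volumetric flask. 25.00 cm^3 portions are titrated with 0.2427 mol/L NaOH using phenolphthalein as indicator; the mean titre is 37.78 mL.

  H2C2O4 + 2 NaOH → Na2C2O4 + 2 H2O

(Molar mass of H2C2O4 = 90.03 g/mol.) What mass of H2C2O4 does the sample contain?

n(NaOH) per titration = 0.03778 × 0.2427 = 9.169 × 10^-3 mol
From the 1:2 ratio, n(H2C2O4) in each aliquot = 1/2 × 9.169 × 10^-3 = 4.585 × 10^-3 mol
n(H2C2O4) in the whole flask = 4.585 × 10^-3 × 100.0/25.00 = 0.01834 mol
mass of H2C2O4 = 0.01834 × 90.03 = 1.651 g

1.651 g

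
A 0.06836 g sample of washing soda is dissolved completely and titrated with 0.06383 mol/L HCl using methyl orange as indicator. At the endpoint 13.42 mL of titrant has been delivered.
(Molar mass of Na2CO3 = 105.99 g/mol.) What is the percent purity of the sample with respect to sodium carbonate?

Na2CO3 + 2 HCl → 2 NaCl + H2O + CO2
n(HCl) = 0.01342 L × 0.06383 mol/L = 8.566 × 10^-4 mol
From the 1:2 ratio, n(Na2CO3) = 1/2 × 8.566 × 10^-4 = 4.283 × 10^-4 mol
mass of Na2CO3 = 4.283 × 10^-4 × 105.99 g/mol = 0.04540 g
% Na2CO3 = 0.04540 / 0.06836 × 100 = 66.41 %

66.41 %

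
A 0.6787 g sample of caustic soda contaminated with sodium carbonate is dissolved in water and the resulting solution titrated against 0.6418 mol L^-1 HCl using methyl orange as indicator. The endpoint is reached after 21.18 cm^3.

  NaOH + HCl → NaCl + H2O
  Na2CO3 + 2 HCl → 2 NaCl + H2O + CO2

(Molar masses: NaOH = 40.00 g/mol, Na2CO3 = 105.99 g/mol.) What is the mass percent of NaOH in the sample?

n(HCl) = 0.02118 × 0.6418 = 0.01359 mol
Let x = n(NaOH), y = n(Na2CO3).
Titrant: 1x + 2y = 0.01359;  mass: 40.00x + 105.99y = 0.6787
Solving, x = 3.207 × 10^-3 mol, y = 5.193 × 10^-3 mol
mass of NaOH = 3.207 × 10^-3 × 40.00 = 0.1283 g
% NaOH = 0.1283 / 0.6787 × 100 = 18.90 %

18.90 %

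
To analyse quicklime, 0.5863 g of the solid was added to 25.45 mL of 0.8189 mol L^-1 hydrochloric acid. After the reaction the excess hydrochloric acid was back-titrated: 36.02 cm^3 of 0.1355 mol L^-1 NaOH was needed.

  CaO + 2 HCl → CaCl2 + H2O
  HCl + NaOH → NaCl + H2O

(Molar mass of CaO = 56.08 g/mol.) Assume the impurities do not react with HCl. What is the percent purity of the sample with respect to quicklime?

n(HCl) added = 0.02545 × 0.8189 = 0.02084 mol
n(NaOH) used in back-titration = 0.03602 × 0.1355 = 4.881 × 10^-3 mol
n(HCl) left over = 4.881 × 10^-3 mol (1:1 ratio)
n(HCl) consumed by analyte = 0.02084 − 4.881 × 10^-3 = 0.01596 mol
From the 1:2 ratio, n(CaO) = 1/2 × 0.01596 = 7.980 × 10^-3 mol
mass of CaO = 7.980 × 10^-3 × 56.08 = 0.4475 g
% CaO = 0.4475 / 0.5863 × 100 = 76.33 %

76.33 %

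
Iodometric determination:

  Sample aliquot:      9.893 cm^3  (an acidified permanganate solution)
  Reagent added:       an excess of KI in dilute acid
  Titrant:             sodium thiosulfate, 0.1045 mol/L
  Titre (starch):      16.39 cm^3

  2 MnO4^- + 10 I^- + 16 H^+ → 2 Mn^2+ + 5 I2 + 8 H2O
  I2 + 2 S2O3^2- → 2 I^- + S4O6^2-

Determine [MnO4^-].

0.03463 mol/L

n(S2O3^2-) = 0.01639 × 0.1045 = 1.713 × 10^-3 mol
n(I2) = n(S2O3^2-)/2 = 8.564 × 10^-4 mol
From the 2:5 ratio, n(MnO4^-) in the aliquot = 2/5 × 8.564 × 10^-4 = 3.426 × 10^-4 mol
[MnO4^-] = 3.426 × 10^-4 / 0.009893 = 0.03463 mol/L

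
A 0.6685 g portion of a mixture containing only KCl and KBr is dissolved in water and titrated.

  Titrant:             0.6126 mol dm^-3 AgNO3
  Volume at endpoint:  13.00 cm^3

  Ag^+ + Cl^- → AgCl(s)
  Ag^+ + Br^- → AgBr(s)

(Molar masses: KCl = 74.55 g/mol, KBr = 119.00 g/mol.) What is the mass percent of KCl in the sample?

n(AgNO3) = 0.01300 × 0.6126 = 7.964 × 10^-3 mol
Let x = n(KCl), y = n(KBr).
Titrant: 1x + 1y = 7.964 × 10^-3;  mass: 74.55x + 119.00y = 0.6685
Solving, x = 6.281 × 10^-3 mol, y = 1.683 × 10^-3 mol
mass of KCl = 6.281 × 10^-3 × 74.55 = 0.4683 g
% KCl = 0.4683 / 0.6685 × 100 = 70.05 %

70.05 %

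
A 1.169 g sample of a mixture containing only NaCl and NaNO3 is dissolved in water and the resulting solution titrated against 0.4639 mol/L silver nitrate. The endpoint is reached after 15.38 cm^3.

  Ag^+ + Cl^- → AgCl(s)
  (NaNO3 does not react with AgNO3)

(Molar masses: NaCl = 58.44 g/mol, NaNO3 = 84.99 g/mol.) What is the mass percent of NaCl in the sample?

35.67 %

n(AgNO3) = 0.01538 × 0.4639 = 7.135 × 10^-3 mol
Let x = n(NaCl), y = n(NaNO3).
Titrant: 1x = 7.135 × 10^-3;  mass: 58.44x + 84.99y = 1.169
Solving, x = 7.135 × 10^-3 mol, y = 8.849 × 10^-3 mol
mass of NaCl = 7.135 × 10^-3 × 58.44 = 0.4170 g
% NaCl = 0.4170 / 1.169 × 100 = 35.67 %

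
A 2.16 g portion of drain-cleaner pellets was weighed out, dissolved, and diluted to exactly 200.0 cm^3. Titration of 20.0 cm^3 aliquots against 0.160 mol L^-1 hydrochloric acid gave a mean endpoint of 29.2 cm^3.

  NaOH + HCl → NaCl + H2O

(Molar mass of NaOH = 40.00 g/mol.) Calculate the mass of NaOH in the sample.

n(HCl) per titration = 0.0292 × 0.160 = 4.67 × 10^-3 mol
n(NaOH) in each aliquot = 4.67 × 10^-3 mol (1:1 ratio)
n(NaOH) in the whole flask = 4.67 × 10^-3 × 200.0/20.0 = 0.0467 mol
mass of NaOH = 0.0467 × 40.00 = 1.87 g

1.87 g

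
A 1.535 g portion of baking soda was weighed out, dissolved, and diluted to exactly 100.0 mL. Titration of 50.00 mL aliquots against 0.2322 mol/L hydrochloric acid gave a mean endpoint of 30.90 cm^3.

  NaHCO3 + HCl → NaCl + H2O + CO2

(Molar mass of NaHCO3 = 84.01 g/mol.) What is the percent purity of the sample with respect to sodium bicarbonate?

78.54 %

n(HCl) per titration = 0.03090 × 0.2322 = 7.175 × 10^-3 mol
n(NaHCO3) in each aliquot = 7.175 × 10^-3 mol (1:1 ratio)
n(NaHCO3) in the whole flask = 7.175 × 10^-3 × 100.0/50.00 = 0.01435 mol
mass of NaHCO3 = 0.01435 × 84.01 = 1.206 g
% NaHCO3 = 1.206 / 1.535 × 100 = 78.54 %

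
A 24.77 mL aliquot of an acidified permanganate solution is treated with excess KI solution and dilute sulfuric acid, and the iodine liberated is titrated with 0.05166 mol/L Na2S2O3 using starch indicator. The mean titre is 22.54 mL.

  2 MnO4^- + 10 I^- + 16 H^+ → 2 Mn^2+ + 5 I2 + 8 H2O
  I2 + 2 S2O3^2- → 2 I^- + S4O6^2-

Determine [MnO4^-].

0.009402 mol/L

n(S2O3^2-) = 0.02254 × 0.05166 = 1.164 × 10^-3 mol
n(I2) = n(S2O3^2-)/2 = 5.822 × 10^-4 mol
From the 2:5 ratio, n(MnO4^-) in the aliquot = 2/5 × 5.822 × 10^-4 = 2.329 × 10^-4 mol
[MnO4^-] = 2.329 × 10^-4 / 0.02477 = 0.009402 mol/L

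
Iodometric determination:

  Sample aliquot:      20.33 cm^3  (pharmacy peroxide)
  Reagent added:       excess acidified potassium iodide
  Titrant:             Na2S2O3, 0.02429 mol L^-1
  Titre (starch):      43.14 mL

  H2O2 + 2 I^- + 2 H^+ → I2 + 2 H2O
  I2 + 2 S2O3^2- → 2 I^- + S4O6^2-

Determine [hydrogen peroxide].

n(S2O3^2-) = 0.04314 × 0.02429 = 1.048 × 10^-3 mol
n(I2) = n(S2O3^2-)/2 = 5.239 × 10^-4 mol
n(H2O2) in the aliquot = 5.239 × 10^-4 mol (1:1 ratio)
[H2O2] = 5.239 × 10^-4 / 0.02033 = 0.02577 mol/L

0.02577 mol/L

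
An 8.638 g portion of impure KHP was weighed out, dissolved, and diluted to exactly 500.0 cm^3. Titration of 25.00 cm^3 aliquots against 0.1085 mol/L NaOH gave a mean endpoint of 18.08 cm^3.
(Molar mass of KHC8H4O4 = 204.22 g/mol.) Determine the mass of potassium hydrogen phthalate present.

KHC8H4O4 + NaOH → KNaC8H4O4 + H2O
n(NaOH) per titration = 0.01808 × 0.1085 = 1.962 × 10^-3 mol
n(KHC8H4O4) in each aliquot = 1.962 × 10^-3 mol (1:1 ratio)
n(KHC8H4O4) in the whole flask = 1.962 × 10^-3 × 500.0/25.00 = 0.03923 mol
mass of KHC8H4O4 = 0.03923 × 204.22 = 8.012 g

8.012 g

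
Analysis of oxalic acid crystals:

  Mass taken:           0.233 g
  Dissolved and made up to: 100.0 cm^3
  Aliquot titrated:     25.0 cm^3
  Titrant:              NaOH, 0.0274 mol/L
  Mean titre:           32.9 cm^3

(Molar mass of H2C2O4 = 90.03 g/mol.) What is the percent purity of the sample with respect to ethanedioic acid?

H2C2O4 + 2 NaOH → Na2C2O4 + 2 H2O
n(NaOH) per titration = 0.0329 × 0.0274 = 9.01 × 10^-4 mol
From the 1:2 ratio, n(H2C2O4) in each aliquot = 1/2 × 9.01 × 10^-4 = 4.51 × 10^-4 mol
n(H2C2O4) in the whole flask = 4.51 × 10^-4 × 100.0/25.0 = 1.80 × 10^-3 mol
mass of H2C2O4 = 1.80 × 10^-3 × 90.03 = 0.162 g
% H2C2O4 = 0.162 / 0.233 × 100 = 69.7 %

69.7 %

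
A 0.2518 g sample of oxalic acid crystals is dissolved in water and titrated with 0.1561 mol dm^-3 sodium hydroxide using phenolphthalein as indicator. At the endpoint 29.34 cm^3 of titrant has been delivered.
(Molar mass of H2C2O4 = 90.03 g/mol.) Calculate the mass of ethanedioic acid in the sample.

H2C2O4 + 2 NaOH → Na2C2O4 + 2 H2O
n(NaOH) = 0.02934 L × 0.1561 mol/L = 4.580 × 10^-3 mol
From the 1:2 ratio, n(H2C2O4) = 1/2 × 4.580 × 10^-3 = 2.290 × 10^-3 mol
mass of H2C2O4 = 2.290 × 10^-3 × 90.03 g/mol = 0.2062 g

0.2062 g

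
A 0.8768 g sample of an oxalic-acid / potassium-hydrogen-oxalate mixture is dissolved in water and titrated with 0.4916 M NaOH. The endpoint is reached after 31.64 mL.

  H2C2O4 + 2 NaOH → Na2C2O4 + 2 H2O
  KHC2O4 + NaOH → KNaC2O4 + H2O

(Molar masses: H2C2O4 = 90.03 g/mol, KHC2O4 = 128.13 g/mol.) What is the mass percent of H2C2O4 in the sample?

n(NaOH) = 0.03164 × 0.4916 = 0.01555 mol
Let x = n(H2C2O4), y = n(KHC2O4).
Titrant: 2x + 1y = 0.01555;  mass: 90.03x + 128.13y = 0.8768
Solving, x = 6.715 × 10^-3 mol, y = 2.125 × 10^-3 mol
mass of H2C2O4 = 6.715 × 10^-3 × 90.03 = 0.6045 g
% H2C2O4 = 0.6045 / 0.8768 × 100 = 68.95 %

68.95 %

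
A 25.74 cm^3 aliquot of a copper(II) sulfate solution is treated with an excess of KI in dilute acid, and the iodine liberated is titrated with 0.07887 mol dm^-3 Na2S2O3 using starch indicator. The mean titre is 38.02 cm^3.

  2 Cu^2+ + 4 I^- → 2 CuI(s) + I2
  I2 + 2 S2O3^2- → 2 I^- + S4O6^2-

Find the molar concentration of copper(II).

0.1165 mol/L

n(S2O3^2-) = 0.03802 × 0.07887 = 2.999 × 10^-3 mol
n(I2) = n(S2O3^2-)/2 = 1.499 × 10^-3 mol
From the 2:1 ratio, n(Cu2+) in the aliquot = 2/1 × 1.499 × 10^-3 = 2.999 × 10^-3 mol
[Cu2+] = 2.999 × 10^-3 / 0.02574 = 0.1165 mol/L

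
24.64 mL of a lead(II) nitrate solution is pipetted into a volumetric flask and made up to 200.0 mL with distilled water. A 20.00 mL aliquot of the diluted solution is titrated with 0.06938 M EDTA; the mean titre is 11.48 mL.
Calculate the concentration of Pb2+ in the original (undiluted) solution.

Pb^2+ + EDTA^4- → [Pb(EDTA)]^2-
n(EDTA) = 0.01148 × 0.06938 = 7.965 × 10^-4 mol
n(Pb2+) in the aliquot = 7.965 × 10^-4 mol (1:1 ratio)
[Pb2+]_dilute = 7.965 × 10^-4 / 0.02000 = 0.03982 mol/L
Dilution factor = 200.0 / 24.64 = 8.117
[Pb2+]_stock = 0.03982 × 8.117 = 0.3232 mol/L

0.3232 M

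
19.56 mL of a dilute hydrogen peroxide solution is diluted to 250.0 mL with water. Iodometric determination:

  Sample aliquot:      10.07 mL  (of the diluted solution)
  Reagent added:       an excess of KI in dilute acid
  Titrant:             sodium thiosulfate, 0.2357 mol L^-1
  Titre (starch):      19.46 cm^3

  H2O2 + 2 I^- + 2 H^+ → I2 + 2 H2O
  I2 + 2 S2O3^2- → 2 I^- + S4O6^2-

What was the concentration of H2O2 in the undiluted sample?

n(S2O3^2-) = 0.01946 × 0.2357 = 4.587 × 10^-3 mol
n(I2) = n(S2O3^2-)/2 = 2.293 × 10^-3 mol
n(H2O2) in the aliquot = 2.293 × 10^-3 mol (1:1 ratio)
[H2O2]_dilute = 2.293 × 10^-3 / 0.01007 = 0.2277 mol/L
[H2O2]_original = 0.2277 × 250.0/19.56 = 2.911 mol/L

2.911 mol/L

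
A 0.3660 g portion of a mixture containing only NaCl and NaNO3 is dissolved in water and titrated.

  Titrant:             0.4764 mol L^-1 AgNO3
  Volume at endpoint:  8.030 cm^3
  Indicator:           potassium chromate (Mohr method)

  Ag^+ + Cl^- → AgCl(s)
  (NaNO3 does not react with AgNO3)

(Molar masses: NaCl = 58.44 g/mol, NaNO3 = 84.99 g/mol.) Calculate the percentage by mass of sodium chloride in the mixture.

61.08 %

n(AgNO3) = 0.008030 × 0.4764 = 3.825 × 10^-3 mol
Let x = n(NaCl), y = n(NaNO3).
Titrant: 1x = 3.825 × 10^-3;  mass: 58.44x + 84.99y = 0.3660
Solving, x = 3.825 × 10^-3 mol, y = 1.676 × 10^-3 mol
mass of NaCl = 3.825 × 10^-3 × 58.44 = 0.2236 g
% NaCl = 0.2236 / 0.3660 × 100 = 61.08 %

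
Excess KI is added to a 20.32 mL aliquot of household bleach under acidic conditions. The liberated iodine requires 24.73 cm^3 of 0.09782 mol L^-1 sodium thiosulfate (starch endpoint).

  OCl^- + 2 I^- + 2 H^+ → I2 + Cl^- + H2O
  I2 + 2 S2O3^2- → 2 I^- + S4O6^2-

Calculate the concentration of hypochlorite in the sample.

n(S2O3^2-) = 0.02473 × 0.09782 = 2.419 × 10^-3 mol
n(I2) = n(S2O3^2-)/2 = 1.210 × 10^-3 mol
n(OCl^-) in the aliquot = 1.210 × 10^-3 mol (1:1 ratio)
[OCl^-] = 1.210 × 10^-3 / 0.02032 = 0.05952 mol/L

0.05952 mol/L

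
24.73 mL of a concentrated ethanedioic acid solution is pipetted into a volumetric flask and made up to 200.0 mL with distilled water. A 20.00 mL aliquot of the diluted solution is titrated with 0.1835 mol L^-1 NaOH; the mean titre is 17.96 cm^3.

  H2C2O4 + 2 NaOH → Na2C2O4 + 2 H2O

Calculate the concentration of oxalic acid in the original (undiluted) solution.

n(NaOH) = 0.01796 × 0.1835 = 3.296 × 10^-3 mol
From the 1:2 ratio, n(H2C2O4) in the aliquot = 1/2 × 3.296 × 10^-3 = 1.648 × 10^-3 mol
[H2C2O4]_dilute = 1.648 × 10^-3 / 0.02000 = 0.08239 mol/L
Dilution factor = 200.0 / 24.73 = 8.087
[H2C2O4]_stock = 0.08239 × 8.087 = 0.6663 mol/L

0.6663 mol/L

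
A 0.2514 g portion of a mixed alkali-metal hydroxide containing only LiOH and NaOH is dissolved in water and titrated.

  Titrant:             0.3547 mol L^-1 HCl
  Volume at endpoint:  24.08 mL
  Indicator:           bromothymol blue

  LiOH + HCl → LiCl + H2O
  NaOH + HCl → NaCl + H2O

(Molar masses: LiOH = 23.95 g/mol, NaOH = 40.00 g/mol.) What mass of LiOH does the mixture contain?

0.1347 g

n(HCl) = 0.02408 × 0.3547 = 8.541 × 10^-3 mol
Let x = n(LiOH), y = n(NaOH).
Titrant: 1x + 1y = 8.541 × 10^-3;  mass: 23.95x + 40.00y = 0.2514
Solving, x = 5.623 × 10^-3 mol, y = 2.918 × 10^-3 mol
mass of LiOH = 5.623 × 10^-3 × 23.95 = 0.1347 g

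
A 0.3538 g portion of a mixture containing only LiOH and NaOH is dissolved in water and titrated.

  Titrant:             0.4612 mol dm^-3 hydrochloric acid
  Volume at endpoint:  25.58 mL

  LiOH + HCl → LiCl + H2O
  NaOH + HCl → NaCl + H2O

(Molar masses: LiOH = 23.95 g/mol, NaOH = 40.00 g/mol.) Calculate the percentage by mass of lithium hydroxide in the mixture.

n(HCl) = 0.02558 × 0.4612 = 0.01180 mol
Let x = n(LiOH), y = n(NaOH).
Titrant: 1x + 1y = 0.01180;  mass: 23.95x + 40.00y = 0.3538
Solving, x = 7.358 × 10^-3 mol, y = 4.439 × 10^-3 mol
mass of LiOH = 7.358 × 10^-3 × 23.95 = 0.1762 g
% LiOH = 0.1762 / 0.3538 × 100 = 49.81 %

49.81 %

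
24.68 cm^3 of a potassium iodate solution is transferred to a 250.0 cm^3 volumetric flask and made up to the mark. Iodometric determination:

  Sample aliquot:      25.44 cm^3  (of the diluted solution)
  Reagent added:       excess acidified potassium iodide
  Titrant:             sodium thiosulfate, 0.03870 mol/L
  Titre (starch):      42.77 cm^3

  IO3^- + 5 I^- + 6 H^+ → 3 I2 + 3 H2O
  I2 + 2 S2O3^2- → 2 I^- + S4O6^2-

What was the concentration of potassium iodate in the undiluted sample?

0.1098 mol/L

n(S2O3^2-) = 0.04277 × 0.03870 = 1.655 × 10^-3 mol
n(I2) = n(S2O3^2-)/2 = 8.276 × 10^-4 mol
From the 1:3 ratio, n(IO3^-) in the aliquot = 1/3 × 8.276 × 10^-4 = 2.759 × 10^-4 mol
[IO3^-]_dilute = 2.759 × 10^-4 / 0.02544 = 0.01084 mol/L
[IO3^-]_original = 0.01084 × 250.0/24.68 = 0.1098 mol/L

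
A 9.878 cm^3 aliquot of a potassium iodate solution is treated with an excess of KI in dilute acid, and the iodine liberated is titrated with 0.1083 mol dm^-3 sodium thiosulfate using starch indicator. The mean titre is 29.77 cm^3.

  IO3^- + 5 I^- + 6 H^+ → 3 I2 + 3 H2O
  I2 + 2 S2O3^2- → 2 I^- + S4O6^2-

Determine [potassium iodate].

0.05440 mol/L

n(S2O3^2-) = 0.02977 × 0.1083 = 3.224 × 10^-3 mol
n(I2) = n(S2O3^2-)/2 = 1.612 × 10^-3 mol
From the 1:3 ratio, n(IO3^-) in the aliquot = 1/3 × 1.612 × 10^-3 = 5.373 × 10^-4 mol
[IO3^-] = 5.373 × 10^-4 / 0.009878 = 0.05440 mol/L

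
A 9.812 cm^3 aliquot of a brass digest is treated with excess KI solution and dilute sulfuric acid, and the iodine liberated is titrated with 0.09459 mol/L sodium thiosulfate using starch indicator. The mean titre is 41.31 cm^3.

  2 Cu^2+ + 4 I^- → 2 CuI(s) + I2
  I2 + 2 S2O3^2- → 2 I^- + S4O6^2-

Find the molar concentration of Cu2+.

0.3982 mol/L

n(S2O3^2-) = 0.04131 × 0.09459 = 3.908 × 10^-3 mol
n(I2) = n(S2O3^2-)/2 = 1.954 × 10^-3 mol
From the 2:1 ratio, n(Cu2+) in the aliquot = 2/1 × 1.954 × 10^-3 = 3.908 × 10^-3 mol
[Cu2+] = 3.908 × 10^-3 / 0.009812 = 0.3982 mol/L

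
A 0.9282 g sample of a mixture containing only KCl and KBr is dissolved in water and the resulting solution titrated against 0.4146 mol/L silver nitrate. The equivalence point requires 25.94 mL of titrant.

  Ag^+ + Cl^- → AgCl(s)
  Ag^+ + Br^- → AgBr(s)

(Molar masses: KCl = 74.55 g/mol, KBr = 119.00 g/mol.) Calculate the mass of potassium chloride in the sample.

n(AgNO3) = 0.02594 × 0.4146 = 0.01075 mol
Let x = n(KCl), y = n(KBr).
Titrant: 1x + 1y = 0.01075;  mass: 74.55x + 119.00y = 0.9282
Solving, x = 7.910 × 10^-3 mol, y = 2.844 × 10^-3 mol
mass of KCl = 7.910 × 10^-3 × 74.55 = 0.5897 g

0.5897 g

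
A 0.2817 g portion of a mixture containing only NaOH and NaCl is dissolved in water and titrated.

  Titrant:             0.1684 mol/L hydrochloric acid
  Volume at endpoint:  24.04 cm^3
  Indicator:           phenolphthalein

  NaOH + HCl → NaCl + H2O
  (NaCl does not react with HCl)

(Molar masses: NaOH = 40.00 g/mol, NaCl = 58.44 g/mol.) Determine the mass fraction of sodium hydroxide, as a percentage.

57.48 %

n(HCl) = 0.02404 × 0.1684 = 4.048 × 10^-3 mol
Let x = n(NaOH), y = n(NaCl).
Titrant: 1x = 4.048 × 10^-3;  mass: 40.00x + 58.44y = 0.2817
Solving, x = 4.048 × 10^-3 mol, y = 2.049 × 10^-3 mol
mass of NaOH = 4.048 × 10^-3 × 40.00 = 0.1619 g
% NaOH = 0.1619 / 0.2817 × 100 = 57.48 %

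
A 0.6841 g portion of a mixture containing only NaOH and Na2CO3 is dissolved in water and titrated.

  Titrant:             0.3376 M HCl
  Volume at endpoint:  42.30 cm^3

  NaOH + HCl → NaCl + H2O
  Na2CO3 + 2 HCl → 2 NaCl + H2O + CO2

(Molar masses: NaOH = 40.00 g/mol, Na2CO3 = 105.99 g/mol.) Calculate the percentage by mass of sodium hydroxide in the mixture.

n(HCl) = 0.04230 × 0.3376 = 0.01428 mol
Let x = n(NaOH), y = n(Na2CO3).
Titrant: 1x + 2y = 0.01428;  mass: 40.00x + 105.99y = 0.6841
Solving, x = 5.594 × 10^-3 mol, y = 4.343 × 10^-3 mol
mass of NaOH = 5.594 × 10^-3 × 40.00 = 0.2238 g
% NaOH = 0.2238 / 0.6841 × 100 = 32.71 %

32.71 %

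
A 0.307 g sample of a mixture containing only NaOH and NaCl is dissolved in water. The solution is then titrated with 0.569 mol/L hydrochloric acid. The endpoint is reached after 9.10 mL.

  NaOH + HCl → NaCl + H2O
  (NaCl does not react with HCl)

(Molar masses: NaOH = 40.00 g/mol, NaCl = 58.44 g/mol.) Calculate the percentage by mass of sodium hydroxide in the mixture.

67.5 %

n(HCl) = 0.00910 × 0.569 = 5.18 × 10^-3 mol
Let x = n(NaOH), y = n(NaCl).
Titrant: 1x = 5.18 × 10^-3;  mass: 40.00x + 58.44y = 0.307
Solving, x = 5.18 × 10^-3 mol, y = 1.71 × 10^-3 mol
mass of NaOH = 5.18 × 10^-3 × 40.00 = 0.207 g
% NaOH = 0.207 / 0.307 × 100 = 67.5 %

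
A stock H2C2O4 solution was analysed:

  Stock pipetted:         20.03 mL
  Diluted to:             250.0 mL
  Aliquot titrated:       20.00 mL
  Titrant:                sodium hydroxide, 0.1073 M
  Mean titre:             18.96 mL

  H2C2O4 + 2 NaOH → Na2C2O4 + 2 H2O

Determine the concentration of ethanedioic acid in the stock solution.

0.6348 M

n(NaOH) = 0.01896 × 0.1073 = 2.034 × 10^-3 mol
From the 1:2 ratio, n(H2C2O4) in the aliquot = 1/2 × 2.034 × 10^-3 = 1.017 × 10^-3 mol
[H2C2O4]_dilute = 1.017 × 10^-3 / 0.02000 = 0.05086 mol/L
Dilution factor = 250.0 / 20.03 = 12.48
[H2C2O4]_stock = 0.05086 × 12.48 = 0.6348 mol/L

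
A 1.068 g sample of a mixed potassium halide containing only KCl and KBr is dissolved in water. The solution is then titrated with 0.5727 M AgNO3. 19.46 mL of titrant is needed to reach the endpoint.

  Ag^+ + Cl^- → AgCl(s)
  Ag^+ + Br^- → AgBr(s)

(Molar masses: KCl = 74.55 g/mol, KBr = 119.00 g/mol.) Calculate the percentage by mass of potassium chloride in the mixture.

40.55 %

n(AgNO3) = 0.01946 × 0.5727 = 0.01114 mol
Let x = n(KCl), y = n(KBr).
Titrant: 1x + 1y = 0.01114;  mass: 74.55x + 119.00y = 1.068
Solving, x = 5.809 × 10^-3 mol, y = 5.335 × 10^-3 mol
mass of KCl = 5.809 × 10^-3 × 74.55 = 0.4331 g
% KCl = 0.4331 / 1.068 × 100 = 40.55 %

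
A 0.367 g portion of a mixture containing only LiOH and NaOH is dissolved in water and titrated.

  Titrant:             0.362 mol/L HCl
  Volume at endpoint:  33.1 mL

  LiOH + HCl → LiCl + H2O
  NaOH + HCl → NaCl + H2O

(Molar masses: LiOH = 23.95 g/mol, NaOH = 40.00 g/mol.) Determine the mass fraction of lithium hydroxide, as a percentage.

n(HCl) = 0.0331 × 0.362 = 0.0120 mol
Let x = n(LiOH), y = n(NaOH).
Titrant: 1x + 1y = 0.0120;  mass: 23.95x + 40.00y = 0.367
Solving, x = 7.00 × 10^-3 mol, y = 4.99 × 10^-3 mol
mass of LiOH = 7.00 × 10^-3 × 23.95 = 0.168 g
% LiOH = 0.168 / 0.367 × 100 = 45.7 %

45.7 %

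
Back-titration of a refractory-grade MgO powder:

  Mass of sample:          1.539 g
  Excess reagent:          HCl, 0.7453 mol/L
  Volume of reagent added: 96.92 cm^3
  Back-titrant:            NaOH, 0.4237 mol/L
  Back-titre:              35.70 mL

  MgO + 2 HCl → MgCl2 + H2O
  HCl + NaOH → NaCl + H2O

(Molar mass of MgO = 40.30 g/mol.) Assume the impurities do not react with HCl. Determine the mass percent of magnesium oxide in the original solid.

74.77 %

n(HCl) added = 0.09692 × 0.7453 = 0.07223 mol
n(NaOH) used in back-titration = 0.03570 × 0.4237 = 0.01513 mol
n(HCl) left over = 0.01513 mol (1:1 ratio)
n(HCl) consumed by analyte = 0.07223 − 0.01513 = 0.05711 mol
From the 1:2 ratio, n(MgO) = 1/2 × 0.05711 = 0.02855 mol
mass of MgO = 0.02855 × 40.30 = 1.151 g
% MgO = 1.151 / 1.539 × 100 = 74.77 %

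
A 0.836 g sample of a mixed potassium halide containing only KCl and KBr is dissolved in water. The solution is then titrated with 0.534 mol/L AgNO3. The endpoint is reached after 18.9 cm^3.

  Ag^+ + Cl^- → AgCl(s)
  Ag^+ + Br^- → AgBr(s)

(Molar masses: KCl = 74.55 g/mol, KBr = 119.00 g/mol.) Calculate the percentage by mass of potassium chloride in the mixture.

73.2 %

n(AgNO3) = 0.0189 × 0.534 = 0.0101 mol
Let x = n(KCl), y = n(KBr).
Titrant: 1x + 1y = 0.0101;  mass: 74.55x + 119.00y = 0.836
Solving, x = 8.21 × 10^-3 mol, y = 1.88 × 10^-3 mol
mass of KCl = 8.21 × 10^-3 × 74.55 = 0.612 g
% KCl = 0.612 / 0.836 × 100 = 73.2 %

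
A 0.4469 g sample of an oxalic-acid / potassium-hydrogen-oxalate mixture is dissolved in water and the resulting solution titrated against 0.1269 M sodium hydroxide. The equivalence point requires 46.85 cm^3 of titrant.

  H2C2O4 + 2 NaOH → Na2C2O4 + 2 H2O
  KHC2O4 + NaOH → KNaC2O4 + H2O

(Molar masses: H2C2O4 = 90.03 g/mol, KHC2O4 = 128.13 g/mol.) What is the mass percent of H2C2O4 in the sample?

n(NaOH) = 0.04685 × 0.1269 = 5.945 × 10^-3 mol
Let x = n(H2C2O4), y = n(KHC2O4).
Titrant: 2x + 1y = 5.945 × 10^-3;  mass: 90.03x + 128.13y = 0.4469
Solving, x = 1.894 × 10^-3 mol, y = 2.157 × 10^-3 mol
mass of H2C2O4 = 1.894 × 10^-3 × 90.03 = 0.1705 g
% H2C2O4 = 0.1705 / 0.4469 × 100 = 38.16 %

38.16 %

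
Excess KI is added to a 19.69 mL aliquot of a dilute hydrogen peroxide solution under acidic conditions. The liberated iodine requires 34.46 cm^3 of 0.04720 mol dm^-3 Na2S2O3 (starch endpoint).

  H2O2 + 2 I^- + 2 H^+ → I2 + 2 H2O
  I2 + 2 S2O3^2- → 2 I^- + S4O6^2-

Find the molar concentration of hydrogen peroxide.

0.04130 mol/L

n(S2O3^2-) = 0.03446 × 0.04720 = 1.627 × 10^-3 mol
n(I2) = n(S2O3^2-)/2 = 8.133 × 10^-4 mol
n(H2O2) in the aliquot = 8.133 × 10^-4 mol (1:1 ratio)
[H2O2] = 8.133 × 10^-4 / 0.01969 = 0.04130 mol/L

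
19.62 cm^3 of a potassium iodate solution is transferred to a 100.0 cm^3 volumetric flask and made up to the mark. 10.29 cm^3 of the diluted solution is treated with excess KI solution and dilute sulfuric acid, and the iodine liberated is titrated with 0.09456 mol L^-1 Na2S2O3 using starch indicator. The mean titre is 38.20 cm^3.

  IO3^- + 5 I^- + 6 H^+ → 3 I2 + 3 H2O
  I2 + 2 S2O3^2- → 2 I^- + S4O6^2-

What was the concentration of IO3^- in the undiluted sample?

0.2982 mol/L

n(S2O3^2-) = 0.03820 × 0.09456 = 3.612 × 10^-3 mol
n(I2) = n(S2O3^2-)/2 = 1.806 × 10^-3 mol
From the 1:3 ratio, n(IO3^-) in the aliquot = 1/3 × 1.806 × 10^-3 = 6.020 × 10^-4 mol
[IO3^-]_dilute = 6.020 × 10^-4 / 0.01029 = 0.05851 mol/L
[IO3^-]_original = 0.05851 × 100.0/19.62 = 0.2982 mol/L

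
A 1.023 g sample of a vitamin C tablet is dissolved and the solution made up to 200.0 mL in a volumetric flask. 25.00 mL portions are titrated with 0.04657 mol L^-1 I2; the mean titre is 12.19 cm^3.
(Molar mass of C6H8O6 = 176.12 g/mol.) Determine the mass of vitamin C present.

C6H8O6 + I2 → C6H6O6 + 2 HI
n(I2) per titration = 0.01219 × 0.04657 = 5.677 × 10^-4 mol
n(C6H8O6) in each aliquot = 5.677 × 10^-4 mol (1:1 ratio)
n(C6H8O6) in the whole flask = 5.677 × 10^-4 × 200.0/25.00 = 4.542 × 10^-3 mol
mass of C6H8O6 = 4.542 × 10^-3 × 176.12 = 0.7999 g

0.7999 g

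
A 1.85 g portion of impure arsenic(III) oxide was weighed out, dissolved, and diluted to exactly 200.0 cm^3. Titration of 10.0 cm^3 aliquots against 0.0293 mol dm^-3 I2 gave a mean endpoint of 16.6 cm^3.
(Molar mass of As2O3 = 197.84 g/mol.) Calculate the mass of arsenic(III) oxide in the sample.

0.962 g

As2O3 + 2 I2 + 2 H2O → As2O5 + 4 HI
n(I2) per titration = 0.0166 × 0.0293 = 4.86 × 10^-4 mol
From the 1:2 ratio, n(As2O3) in each aliquot = 1/2 × 4.86 × 10^-4 = 2.43 × 10^-4 mol
n(As2O3) in the whole flask = 2.43 × 10^-4 × 200.0/10.0 = 4.86 × 10^-3 mol
mass of As2O3 = 4.86 × 10^-3 × 197.84 = 0.962 g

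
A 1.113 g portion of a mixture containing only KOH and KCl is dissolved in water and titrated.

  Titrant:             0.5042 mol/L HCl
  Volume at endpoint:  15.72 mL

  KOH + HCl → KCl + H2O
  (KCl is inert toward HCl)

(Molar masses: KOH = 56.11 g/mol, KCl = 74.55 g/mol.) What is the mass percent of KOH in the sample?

n(HCl) = 0.01572 × 0.5042 = 7.926 × 10^-3 mol
Let x = n(KOH), y = n(KCl).
Titrant: 1x = 7.926 × 10^-3;  mass: 56.11x + 74.55y = 1.113
Solving, x = 7.926 × 10^-3 mol, y = 8.964 × 10^-3 mol
mass of KOH = 7.926 × 10^-3 × 56.11 = 0.4447 g
% KOH = 0.4447 / 1.113 × 100 = 39.96 %

39.96 %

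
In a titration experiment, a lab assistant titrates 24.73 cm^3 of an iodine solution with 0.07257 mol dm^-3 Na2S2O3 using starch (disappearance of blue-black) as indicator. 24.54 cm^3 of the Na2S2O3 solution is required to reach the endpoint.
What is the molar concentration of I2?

I2 + 2 S2O3^2- → 2 I^- + S4O6^2-
n(Na2S2O3) = 0.02454 L × 0.07257 mol/L = 1.781 × 10^-3 mol
From the 1:2 mole ratio, n(I2) = 1/2 × 1.781 × 10^-3 = 8.904 × 10^-4 mol
[I2] = 8.904 × 10^-4 mol / 0.02473 L = 0.03601 mol/L

0.03601 mol/L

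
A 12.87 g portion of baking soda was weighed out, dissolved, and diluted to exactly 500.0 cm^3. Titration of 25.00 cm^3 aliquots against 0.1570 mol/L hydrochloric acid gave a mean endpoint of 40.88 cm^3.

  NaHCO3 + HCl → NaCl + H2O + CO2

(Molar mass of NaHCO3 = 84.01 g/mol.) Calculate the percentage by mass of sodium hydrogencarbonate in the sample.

n(HCl) per titration = 0.04088 × 0.1570 = 6.418 × 10^-3 mol
n(NaHCO3) in each aliquot = 6.418 × 10^-3 mol (1:1 ratio)
n(NaHCO3) in the whole flask = 6.418 × 10^-3 × 500.0/25.00 = 0.1284 mol
mass of NaHCO3 = 0.1284 × 84.01 = 10.78 g
% NaHCO3 = 10.78 / 12.87 × 100 = 83.79 %

83.79 %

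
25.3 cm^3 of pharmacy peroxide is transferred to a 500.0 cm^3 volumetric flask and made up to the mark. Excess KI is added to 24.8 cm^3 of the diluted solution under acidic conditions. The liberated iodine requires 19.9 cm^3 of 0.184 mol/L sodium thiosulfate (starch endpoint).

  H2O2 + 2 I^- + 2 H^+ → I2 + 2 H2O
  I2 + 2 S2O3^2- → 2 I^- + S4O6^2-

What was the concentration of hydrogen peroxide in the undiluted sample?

1.46 mol/L

n(S2O3^2-) = 0.0199 × 0.184 = 3.66 × 10^-3 mol
n(I2) = n(S2O3^2-)/2 = 1.83 × 10^-3 mol
n(H2O2) in the aliquot = 1.83 × 10^-3 mol (1:1 ratio)
[H2O2]_dilute = 1.83 × 10^-3 / 0.0248 = 0.0738 mol/L
[H2O2]_original = 0.0738 × 500.0/25.3 = 1.46 mol/L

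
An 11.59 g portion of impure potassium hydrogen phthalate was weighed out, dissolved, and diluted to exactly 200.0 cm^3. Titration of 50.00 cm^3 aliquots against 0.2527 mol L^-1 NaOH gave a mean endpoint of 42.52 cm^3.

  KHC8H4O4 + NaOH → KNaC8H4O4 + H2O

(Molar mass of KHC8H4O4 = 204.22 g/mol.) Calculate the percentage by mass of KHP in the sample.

75.73 %

n(NaOH) per titration = 0.04252 × 0.2527 = 0.01074 mol
n(KHC8H4O4) in each aliquot = 0.01074 mol (1:1 ratio)
n(KHC8H4O4) in the whole flask = 0.01074 × 200.0/50.00 = 0.04298 mol
mass of KHC8H4O4 = 0.04298 × 204.22 = 8.777 g
% KHC8H4O4 = 8.777 / 11.59 × 100 = 75.73 %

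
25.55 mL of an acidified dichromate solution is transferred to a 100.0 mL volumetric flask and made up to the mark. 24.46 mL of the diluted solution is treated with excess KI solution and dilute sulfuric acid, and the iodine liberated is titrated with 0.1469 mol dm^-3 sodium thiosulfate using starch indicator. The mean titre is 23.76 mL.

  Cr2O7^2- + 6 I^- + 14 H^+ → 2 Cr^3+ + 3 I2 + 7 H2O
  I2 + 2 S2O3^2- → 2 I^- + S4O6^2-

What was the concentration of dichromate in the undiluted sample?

0.09308 mol/L

n(S2O3^2-) = 0.02376 × 0.1469 = 3.490 × 10^-3 mol
n(I2) = n(S2O3^2-)/2 = 1.745 × 10^-3 mol
From the 1:3 ratio, n(Cr2O7^2-) in the aliquot = 1/3 × 1.745 × 10^-3 = 5.817 × 10^-4 mol
[Cr2O7^2-]_dilute = 5.817 × 10^-4 / 0.02446 = 0.02378 mol/L
[Cr2O7^2-]_original = 0.02378 × 100.0/25.55 = 0.09308 mol/L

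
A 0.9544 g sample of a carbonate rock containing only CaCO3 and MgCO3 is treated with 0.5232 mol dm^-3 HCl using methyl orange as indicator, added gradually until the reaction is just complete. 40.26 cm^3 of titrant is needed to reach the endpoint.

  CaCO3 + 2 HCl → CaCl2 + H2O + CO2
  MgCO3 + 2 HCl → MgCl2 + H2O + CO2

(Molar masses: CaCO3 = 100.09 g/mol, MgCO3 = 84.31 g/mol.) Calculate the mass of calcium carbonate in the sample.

n(HCl) = 0.04026 × 0.5232 = 0.02106 mol
Let x = n(CaCO3), y = n(MgCO3).
Titrant: 2x + 2y = 0.02106;  mass: 100.09x + 84.31y = 0.9544
Solving, x = 4.211 × 10^-3 mol, y = 6.321 × 10^-3 mol
mass of CaCO3 = 4.211 × 10^-3 × 100.09 = 0.4215 g

0.4215 g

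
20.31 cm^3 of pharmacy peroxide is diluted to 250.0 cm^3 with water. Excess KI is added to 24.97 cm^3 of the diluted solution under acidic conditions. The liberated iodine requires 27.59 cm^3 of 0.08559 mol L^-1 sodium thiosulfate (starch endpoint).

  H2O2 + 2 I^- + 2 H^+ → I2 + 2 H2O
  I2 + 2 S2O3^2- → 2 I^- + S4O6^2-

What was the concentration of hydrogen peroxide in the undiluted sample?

n(S2O3^2-) = 0.02759 × 0.08559 = 2.361 × 10^-3 mol
n(I2) = n(S2O3^2-)/2 = 1.181 × 10^-3 mol
n(H2O2) in the aliquot = 1.181 × 10^-3 mol (1:1 ratio)
[H2O2]_dilute = 1.181 × 10^-3 / 0.02497 = 0.04729 mol/L
[H2O2]_original = 0.04729 × 250.0/20.31 = 0.5820 mol/L

0.5820 mol/L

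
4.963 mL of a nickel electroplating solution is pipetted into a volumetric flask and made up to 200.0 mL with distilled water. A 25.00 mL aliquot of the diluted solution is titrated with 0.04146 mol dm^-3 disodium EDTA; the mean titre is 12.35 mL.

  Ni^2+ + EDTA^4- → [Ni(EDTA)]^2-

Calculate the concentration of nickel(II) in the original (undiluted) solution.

n(EDTA) = 0.01235 × 0.04146 = 5.120 × 10^-4 mol
n(Ni2+) in the aliquot = 5.120 × 10^-4 mol (1:1 ratio)
[Ni2+]_dilute = 5.120 × 10^-4 / 0.02500 = 0.02048 mol/L
Dilution factor = 200.0 / 4.963 = 40.30
[Ni2+]_stock = 0.02048 × 40.30 = 0.8254 mol/L

0.8254 mol/L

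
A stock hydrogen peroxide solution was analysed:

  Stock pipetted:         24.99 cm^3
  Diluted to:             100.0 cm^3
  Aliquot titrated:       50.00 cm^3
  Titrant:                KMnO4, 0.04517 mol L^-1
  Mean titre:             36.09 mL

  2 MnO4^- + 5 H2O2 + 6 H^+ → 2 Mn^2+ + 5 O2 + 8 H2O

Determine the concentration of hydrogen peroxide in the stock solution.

0.3262 mol/L

n(KMnO4) = 0.03609 × 0.04517 = 1.630 × 10^-3 mol
From the 5:2 ratio, n(H2O2) in the aliquot = 5/2 × 1.630 × 10^-3 = 4.075 × 10^-3 mol
[H2O2]_dilute = 4.075 × 10^-3 / 0.05000 = 0.08151 mol/L
Dilution factor = 100.0 / 24.99 = 4.002
[H2O2]_stock = 0.08151 × 4.002 = 0.3262 mol/L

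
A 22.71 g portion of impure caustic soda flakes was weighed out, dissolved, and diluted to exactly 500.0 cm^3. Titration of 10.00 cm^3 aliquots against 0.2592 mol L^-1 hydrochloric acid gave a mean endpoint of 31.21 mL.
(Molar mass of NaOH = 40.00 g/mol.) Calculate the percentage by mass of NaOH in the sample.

NaOH + HCl → NaCl + H2O
n(HCl) per titration = 0.03121 × 0.2592 = 8.090 × 10^-3 mol
n(NaOH) in each aliquot = 8.090 × 10^-3 mol (1:1 ratio)
n(NaOH) in the whole flask = 8.090 × 10^-3 × 500.0/10.00 = 0.4045 mol
mass of NaOH = 0.4045 × 40.00 = 16.18 g
% NaOH = 16.18 / 22.71 × 100 = 71.24 %

71.24 %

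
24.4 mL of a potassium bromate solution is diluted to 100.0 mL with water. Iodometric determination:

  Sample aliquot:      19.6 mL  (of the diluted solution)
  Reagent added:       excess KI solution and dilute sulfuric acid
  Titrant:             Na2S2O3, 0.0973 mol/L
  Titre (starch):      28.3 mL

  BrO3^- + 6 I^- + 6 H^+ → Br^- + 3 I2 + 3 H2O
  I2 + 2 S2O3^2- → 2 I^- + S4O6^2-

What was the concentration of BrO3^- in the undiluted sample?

n(S2O3^2-) = 0.0283 × 0.0973 = 2.75 × 10^-3 mol
n(I2) = n(S2O3^2-)/2 = 1.38 × 10^-3 mol
From the 1:3 ratio, n(BrO3^-) in the aliquot = 1/3 × 1.38 × 10^-3 = 4.59 × 10^-4 mol
[BrO3^-]_dilute = 4.59 × 10^-4 / 0.0196 = 0.0234 mol/L
[BrO3^-]_original = 0.0234 × 100.0/24.4 = 0.0960 mol/L

0.0960 mol/L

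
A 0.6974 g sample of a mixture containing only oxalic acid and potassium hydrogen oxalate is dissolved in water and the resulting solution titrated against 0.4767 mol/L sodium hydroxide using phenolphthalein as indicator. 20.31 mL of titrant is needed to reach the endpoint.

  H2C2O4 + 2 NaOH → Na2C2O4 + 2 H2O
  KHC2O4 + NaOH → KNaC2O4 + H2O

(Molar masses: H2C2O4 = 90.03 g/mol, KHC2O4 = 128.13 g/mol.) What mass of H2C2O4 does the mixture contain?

n(NaOH) = 0.02031 × 0.4767 = 9.682 × 10^-3 mol
Let x = n(H2C2O4), y = n(KHC2O4).
Titrant: 2x + 1y = 9.682 × 10^-3;  mass: 90.03x + 128.13y = 0.6974
Solving, x = 3.267 × 10^-3 mol, y = 3.147 × 10^-3 mol
mass of H2C2O4 = 3.267 × 10^-3 × 90.03 = 0.2942 g

0.2942 g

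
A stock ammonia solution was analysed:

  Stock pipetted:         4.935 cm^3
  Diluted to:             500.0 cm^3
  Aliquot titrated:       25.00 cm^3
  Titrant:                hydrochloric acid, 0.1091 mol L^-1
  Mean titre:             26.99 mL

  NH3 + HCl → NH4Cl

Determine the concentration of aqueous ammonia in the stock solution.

11.93 mol/L

n(HCl) = 0.02699 × 0.1091 = 2.945 × 10^-3 mol
n(NH3) in the aliquot = 2.945 × 10^-3 mol (1:1 ratio)
[NH3]_dilute = 2.945 × 10^-3 / 0.02500 = 0.1178 mol/L
Dilution factor = 500.0 / 4.935 = 101.3
[NH3]_stock = 0.1178 × 101.3 = 11.93 mol/L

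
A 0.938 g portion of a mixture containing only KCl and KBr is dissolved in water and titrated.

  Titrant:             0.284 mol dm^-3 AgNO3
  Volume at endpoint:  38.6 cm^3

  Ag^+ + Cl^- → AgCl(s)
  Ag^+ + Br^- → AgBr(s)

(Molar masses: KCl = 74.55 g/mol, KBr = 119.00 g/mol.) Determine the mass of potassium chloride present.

0.615 g

n(AgNO3) = 0.0386 × 0.284 = 0.0110 mol
Let x = n(KCl), y = n(KBr).
Titrant: 1x + 1y = 0.0110;  mass: 74.55x + 119.00y = 0.938
Solving, x = 8.25 × 10^-3 mol, y = 2.72 × 10^-3 mol
mass of KCl = 8.25 × 10^-3 × 74.55 = 0.615 g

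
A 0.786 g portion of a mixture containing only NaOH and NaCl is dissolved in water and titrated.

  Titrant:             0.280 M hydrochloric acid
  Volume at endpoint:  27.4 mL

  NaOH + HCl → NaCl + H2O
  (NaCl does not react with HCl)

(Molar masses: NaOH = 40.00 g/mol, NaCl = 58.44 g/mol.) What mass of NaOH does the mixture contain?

0.307 g

n(HCl) = 0.0274 × 0.280 = 7.67 × 10^-3 mol
Let x = n(NaOH), y = n(NaCl).
Titrant: 1x = 7.67 × 10^-3;  mass: 40.00x + 58.44y = 0.786
Solving, x = 7.67 × 10^-3 mol, y = 8.20 × 10^-3 mol
mass of NaOH = 7.67 × 10^-3 × 40.00 = 0.307 g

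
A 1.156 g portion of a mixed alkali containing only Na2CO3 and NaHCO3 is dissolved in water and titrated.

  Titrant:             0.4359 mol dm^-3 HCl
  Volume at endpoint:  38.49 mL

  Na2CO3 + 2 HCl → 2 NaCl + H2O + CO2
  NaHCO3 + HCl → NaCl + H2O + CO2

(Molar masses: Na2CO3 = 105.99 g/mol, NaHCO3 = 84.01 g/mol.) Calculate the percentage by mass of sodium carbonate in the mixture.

37.47 %

n(HCl) = 0.03849 × 0.4359 = 0.01678 mol
Let x = n(Na2CO3), y = n(NaHCO3).
Titrant: 2x + 1y = 0.01678;  mass: 105.99x + 84.01y = 1.156
Solving, x = 4.087 × 10^-3 mol, y = 8.604 × 10^-3 mol
mass of Na2CO3 = 4.087 × 10^-3 × 105.99 = 0.4332 g
% Na2CO3 = 0.4332 / 1.156 × 100 = 37.47 %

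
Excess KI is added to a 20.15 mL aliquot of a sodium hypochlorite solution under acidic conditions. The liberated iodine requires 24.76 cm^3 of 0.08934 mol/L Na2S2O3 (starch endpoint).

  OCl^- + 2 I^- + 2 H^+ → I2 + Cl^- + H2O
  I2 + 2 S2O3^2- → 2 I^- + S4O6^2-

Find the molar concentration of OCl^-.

0.05489 mol/L

n(S2O3^2-) = 0.02476 × 0.08934 = 2.212 × 10^-3 mol
n(I2) = n(S2O3^2-)/2 = 1.106 × 10^-3 mol
n(OCl^-) in the aliquot = 1.106 × 10^-3 mol (1:1 ratio)
[OCl^-] = 1.106 × 10^-3 / 0.02015 = 0.05489 mol/L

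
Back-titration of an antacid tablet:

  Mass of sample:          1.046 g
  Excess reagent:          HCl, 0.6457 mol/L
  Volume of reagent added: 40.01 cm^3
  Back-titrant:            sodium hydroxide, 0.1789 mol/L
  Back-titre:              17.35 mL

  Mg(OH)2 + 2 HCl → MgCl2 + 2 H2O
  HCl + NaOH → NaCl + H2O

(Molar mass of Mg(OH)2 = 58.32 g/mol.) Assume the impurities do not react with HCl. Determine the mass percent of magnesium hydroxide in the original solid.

63.37 %

n(HCl) added = 0.04001 × 0.6457 = 0.02583 mol
n(NaOH) used in back-titration = 0.01735 × 0.1789 = 3.104 × 10^-3 mol
n(HCl) left over = 3.104 × 10^-3 mol (1:1 ratio)
n(HCl) consumed by analyte = 0.02583 − 3.104 × 10^-3 = 0.02273 mol
From the 1:2 ratio, n(Mg(OH)2) = 1/2 × 0.02273 = 0.01137 mol
mass of Mg(OH)2 = 0.01137 × 58.32 = 0.6628 g
% Mg(OH)2 = 0.6628 / 1.046 × 100 = 63.37 %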